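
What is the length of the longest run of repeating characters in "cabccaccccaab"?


Input: "cabccaccccaab"
Scanning for longest run:
  Position 1 ('a'): new char, reset run to 1
  Position 2 ('b'): new char, reset run to 1
  Position 3 ('c'): new char, reset run to 1
  Position 4 ('c'): continues run of 'c', length=2
  Position 5 ('a'): new char, reset run to 1
  Position 6 ('c'): new char, reset run to 1
  Position 7 ('c'): continues run of 'c', length=2
  Position 8 ('c'): continues run of 'c', length=3
  Position 9 ('c'): continues run of 'c', length=4
  Position 10 ('a'): new char, reset run to 1
  Position 11 ('a'): continues run of 'a', length=2
  Position 12 ('b'): new char, reset run to 1
Longest run: 'c' with length 4

4


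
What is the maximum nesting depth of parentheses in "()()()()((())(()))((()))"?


Input: "()()()()((())(()))((()))"
Tracking depth:
  Position 0 '(': depth becomes 1
  Position 1 ')': depth becomes 0
  Position 2 '(': depth becomes 1
  Position 3 ')': depth becomes 0
  Position 4 '(': depth becomes 1
  Position 5 ')': depth becomes 0
  Position 6 '(': depth becomes 1
  Position 7 ')': depth becomes 0
  Position 8 '(': depth becomes 1
  Position 9 '(': depth becomes 2
  Position 10 '(': depth becomes 3
  Position 11 ')': depth becomes 2
  Position 12 ')': depth becomes 1
  Position 13 '(': depth becomes 2
  Position 14 '(': depth becomes 3
  Position 15 ')': depth becomes 2
  Position 16 ')': depth becomes 1
  Position 17 ')': depth becomes 0
  Position 18 '(': depth becomes 1
  Position 19 '(': depth becomes 2
  Position 20 '(': depth becomes 3
  Position 21 ')': depth becomes 2
  Position 22 ')': depth becomes 1
  Position 23 ')': depth becomes 0
Maximum depth reached: 3

3


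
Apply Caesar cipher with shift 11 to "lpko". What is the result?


Caesar cipher: shift "lpko" by 11
  'l' (pos 11) + 11 = pos 22 = 'w'
  'p' (pos 15) + 11 = pos 0 = 'a'
  'k' (pos 10) + 11 = pos 21 = 'v'
  'o' (pos 14) + 11 = pos 25 = 'z'
Result: wavz

wavz


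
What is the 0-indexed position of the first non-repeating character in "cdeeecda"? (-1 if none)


Input: cdeeecda
Character frequencies:
  'a': 1
  'c': 2
  'd': 2
  'e': 3
Scanning left to right for freq == 1:
  Position 0 ('c'): freq=2, skip
  Position 1 ('d'): freq=2, skip
  Position 2 ('e'): freq=3, skip
  Position 3 ('e'): freq=3, skip
  Position 4 ('e'): freq=3, skip
  Position 5 ('c'): freq=2, skip
  Position 6 ('d'): freq=2, skip
  Position 7 ('a'): unique! => answer = 7

7


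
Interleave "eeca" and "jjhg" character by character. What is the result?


Interleaving "eeca" and "jjhg":
  Position 0: 'e' from first, 'j' from second => "ej"
  Position 1: 'e' from first, 'j' from second => "ej"
  Position 2: 'c' from first, 'h' from second => "ch"
  Position 3: 'a' from first, 'g' from second => "ag"
Result: ejejchag

ejejchag


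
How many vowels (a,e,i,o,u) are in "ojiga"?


Input: ojiga
Checking each character:
  'o' at position 0: vowel (running total: 1)
  'j' at position 1: consonant
  'i' at position 2: vowel (running total: 2)
  'g' at position 3: consonant
  'a' at position 4: vowel (running total: 3)
Total vowels: 3

3


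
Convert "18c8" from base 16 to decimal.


Input: "18c8" in base 16
Positional expansion:
  Digit '1' (value 1) x 16^3 = 4096
  Digit '8' (value 8) x 16^2 = 2048
  Digit 'c' (value 12) x 16^1 = 192
  Digit '8' (value 8) x 16^0 = 8
Sum = 6344

6344


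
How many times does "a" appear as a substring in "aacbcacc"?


Searching for "a" in "aacbcacc"
Scanning each position:
  Position 0: "a" => MATCH
  Position 1: "a" => MATCH
  Position 2: "c" => no
  Position 3: "b" => no
  Position 4: "c" => no
  Position 5: "a" => MATCH
  Position 6: "c" => no
  Position 7: "c" => no
Total occurrences: 3

3


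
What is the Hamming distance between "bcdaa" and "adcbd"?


Comparing "bcdaa" and "adcbd" position by position:
  Position 0: 'b' vs 'a' => differ
  Position 1: 'c' vs 'd' => differ
  Position 2: 'd' vs 'c' => differ
  Position 3: 'a' vs 'b' => differ
  Position 4: 'a' vs 'd' => differ
Total differences (Hamming distance): 5

5


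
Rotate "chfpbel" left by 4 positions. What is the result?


Input: "chfpbel", rotate left by 4
First 4 characters: "chfp"
Remaining characters: "bel"
Concatenate remaining + first: "bel" + "chfp" = "belchfp"

belchfp


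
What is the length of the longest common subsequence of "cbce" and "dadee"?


LCS of "cbce" and "dadee"
DP table:
           d    a    d    e    e
      0    0    0    0    0    0
  c   0    0    0    0    0    0
  b   0    0    0    0    0    0
  c   0    0    0    0    0    0
  e   0    0    0    0    1    1
LCS length = dp[4][5] = 1

1


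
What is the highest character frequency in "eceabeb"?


Input: eceabeb
Character counts:
  'a': 1
  'b': 2
  'c': 1
  'e': 3
Maximum frequency: 3

3


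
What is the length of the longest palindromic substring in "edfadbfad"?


Input: "edfadbfad"
Checking substrings for palindromes:
  No multi-char palindromic substrings found
Longest palindromic substring: "e" with length 1

1


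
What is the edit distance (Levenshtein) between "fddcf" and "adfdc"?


Computing edit distance: "fddcf" -> "adfdc"
DP table:
           a    d    f    d    c
      0    1    2    3    4    5
  f   1    1    2    2    3    4
  d   2    2    1    2    2    3
  d   3    3    2    2    2    3
  c   4    4    3    3    3    2
  f   5    5    4    3    4    3
Edit distance = dp[5][5] = 3

3


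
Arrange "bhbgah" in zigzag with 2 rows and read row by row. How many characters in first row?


Zigzag "bhbgah" into 2 rows:
Placing characters:
  'b' => row 0
  'h' => row 1
  'b' => row 0
  'g' => row 1
  'a' => row 0
  'h' => row 1
Rows:
  Row 0: "bba"
  Row 1: "hgh"
First row length: 3

3


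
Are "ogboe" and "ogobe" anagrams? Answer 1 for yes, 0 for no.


Strings: "ogboe", "ogobe"
Sorted first:  begoo
Sorted second: begoo
Sorted forms match => anagrams

1


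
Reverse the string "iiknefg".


Input: iiknefg
Reading characters right to left:
  Position 6: 'g'
  Position 5: 'f'
  Position 4: 'e'
  Position 3: 'n'
  Position 2: 'k'
  Position 1: 'i'
  Position 0: 'i'
Reversed: gfenkii

gfenkii


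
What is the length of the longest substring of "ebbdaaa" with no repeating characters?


Input: "ebbdaaa"
Sliding window (track last position of each char):
  Position 0 ('e'): window [0,0] length 1 -- new best
  Position 1 ('b'): window [0,1] length 2 -- new best
  Position 2 ('b'): repeat (last at 1), move window start to 2
  Position 2 ('b'): window [2,2] length 1
  Position 3 ('d'): window [2,3] length 2
  Position 4 ('a'): window [2,4] length 3 -- new best
  Position 5 ('a'): repeat (last at 4), move window start to 5
  Position 5 ('a'): window [5,5] length 1
  Position 6 ('a'): repeat (last at 5), move window start to 6
  Position 6 ('a'): window [6,6] length 1
Longest substring with no repeats: "bda" with length 3

3


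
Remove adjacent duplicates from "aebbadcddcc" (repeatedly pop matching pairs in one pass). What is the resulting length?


Input: aebbadcddcc
Stack-based adjacent duplicate removal:
  Read 'a': push. Stack: a
  Read 'e': push. Stack: ae
  Read 'b': push. Stack: aeb
  Read 'b': matches stack top 'b' => pop. Stack: ae
  Read 'a': push. Stack: aea
  Read 'd': push. Stack: aead
  Read 'c': push. Stack: aeadc
  Read 'd': push. Stack: aeadcd
  Read 'd': matches stack top 'd' => pop. Stack: aeadc
  Read 'c': matches stack top 'c' => pop. Stack: aead
  Read 'c': push. Stack: aeadc
Final stack: "aeadc" (length 5)

5


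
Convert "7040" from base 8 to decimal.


Input: "7040" in base 8
Positional expansion:
  Digit '7' (value 7) x 8^3 = 3584
  Digit '0' (value 0) x 8^2 = 0
  Digit '4' (value 4) x 8^1 = 32
  Digit '0' (value 0) x 8^0 = 0
Sum = 3616

3616


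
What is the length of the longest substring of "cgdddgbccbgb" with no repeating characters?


Input: "cgdddgbccbgb"
Sliding window (track last position of each char):
  Position 0 ('c'): window [0,0] length 1 -- new best
  Position 1 ('g'): window [0,1] length 2 -- new best
  Position 2 ('d'): window [0,2] length 3 -- new best
  Position 3 ('d'): repeat (last at 2), move window start to 3
  Position 3 ('d'): window [3,3] length 1
  Position 4 ('d'): repeat (last at 3), move window start to 4
  Position 4 ('d'): window [4,4] length 1
  Position 5 ('g'): window [4,5] length 2
  Position 6 ('b'): window [4,6] length 3
  Position 7 ('c'): window [4,7] length 4 -- new best
  Position 8 ('c'): repeat (last at 7), move window start to 8
  Position 8 ('c'): window [8,8] length 1
  Position 9 ('b'): window [8,9] length 2
  Position 10 ('g'): window [8,10] length 3
  Position 11 ('b'): repeat (last at 9), move window start to 10
  Position 11 ('b'): window [10,11] length 2
Longest substring with no repeats: "dgbc" with length 4

4


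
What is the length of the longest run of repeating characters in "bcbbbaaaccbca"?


Input: "bcbbbaaaccbca"
Scanning for longest run:
  Position 1 ('c'): new char, reset run to 1
  Position 2 ('b'): new char, reset run to 1
  Position 3 ('b'): continues run of 'b', length=2
  Position 4 ('b'): continues run of 'b', length=3
  Position 5 ('a'): new char, reset run to 1
  Position 6 ('a'): continues run of 'a', length=2
  Position 7 ('a'): continues run of 'a', length=3
  Position 8 ('c'): new char, reset run to 1
  Position 9 ('c'): continues run of 'c', length=2
  Position 10 ('b'): new char, reset run to 1
  Position 11 ('c'): new char, reset run to 1
  Position 12 ('a'): new char, reset run to 1
Longest run: 'b' with length 3

3


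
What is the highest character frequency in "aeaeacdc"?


Input: aeaeacdc
Character counts:
  'a': 3
  'c': 2
  'd': 1
  'e': 2
Maximum frequency: 3

3


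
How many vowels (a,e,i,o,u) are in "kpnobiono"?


Input: kpnobiono
Checking each character:
  'k' at position 0: consonant
  'p' at position 1: consonant
  'n' at position 2: consonant
  'o' at position 3: vowel (running total: 1)
  'b' at position 4: consonant
  'i' at position 5: vowel (running total: 2)
  'o' at position 6: vowel (running total: 3)
  'n' at position 7: consonant
  'o' at position 8: vowel (running total: 4)
Total vowels: 4

4


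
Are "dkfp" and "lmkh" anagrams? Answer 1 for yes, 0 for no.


Strings: "dkfp", "lmkh"
Sorted first:  dfkp
Sorted second: hklm
Differ at position 0: 'd' vs 'h' => not anagrams

0


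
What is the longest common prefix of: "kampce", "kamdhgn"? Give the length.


Words: kampce, kamdhgn
  Position 0: all 'k' => match
  Position 1: all 'a' => match
  Position 2: all 'm' => match
  Position 3: ('p', 'd') => mismatch, stop
LCP = "kam" (length 3)

3


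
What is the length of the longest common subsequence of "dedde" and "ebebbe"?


LCS of "dedde" and "ebebbe"
DP table:
           e    b    e    b    b    e
      0    0    0    0    0    0    0
  d   0    0    0    0    0    0    0
  e   0    1    1    1    1    1    1
  d   0    1    1    1    1    1    1
  d   0    1    1    1    1    1    1
  e   0    1    1    2    2    2    2
LCS length = dp[5][6] = 2

2


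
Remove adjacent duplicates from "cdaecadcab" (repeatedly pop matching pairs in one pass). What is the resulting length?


Input: cdaecadcab
Stack-based adjacent duplicate removal:
  Read 'c': push. Stack: c
  Read 'd': push. Stack: cd
  Read 'a': push. Stack: cda
  Read 'e': push. Stack: cdae
  Read 'c': push. Stack: cdaec
  Read 'a': push. Stack: cdaeca
  Read 'd': push. Stack: cdaecad
  Read 'c': push. Stack: cdaecadc
  Read 'a': push. Stack: cdaecadca
  Read 'b': push. Stack: cdaecadcab
Final stack: "cdaecadcab" (length 10)

10


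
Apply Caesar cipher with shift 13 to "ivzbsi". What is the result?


Caesar cipher: shift "ivzbsi" by 13
  'i' (pos 8) + 13 = pos 21 = 'v'
  'v' (pos 21) + 13 = pos 8 = 'i'
  'z' (pos 25) + 13 = pos 12 = 'm'
  'b' (pos 1) + 13 = pos 14 = 'o'
  's' (pos 18) + 13 = pos 5 = 'f'
  'i' (pos 8) + 13 = pos 21 = 'v'
Result: vimofv

vimofv


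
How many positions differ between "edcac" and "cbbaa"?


Comparing "edcac" and "cbbaa" position by position:
  Position 0: 'e' vs 'c' => DIFFER
  Position 1: 'd' vs 'b' => DIFFER
  Position 2: 'c' vs 'b' => DIFFER
  Position 3: 'a' vs 'a' => same
  Position 4: 'c' vs 'a' => DIFFER
Positions that differ: 4

4


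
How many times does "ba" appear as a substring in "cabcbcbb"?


Searching for "ba" in "cabcbcbb"
Scanning each position:
  Position 0: "ca" => no
  Position 1: "ab" => no
  Position 2: "bc" => no
  Position 3: "cb" => no
  Position 4: "bc" => no
  Position 5: "cb" => no
  Position 6: "bb" => no
Total occurrences: 0

0


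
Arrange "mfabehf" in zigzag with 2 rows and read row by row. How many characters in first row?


Zigzag "mfabehf" into 2 rows:
Placing characters:
  'm' => row 0
  'f' => row 1
  'a' => row 0
  'b' => row 1
  'e' => row 0
  'h' => row 1
  'f' => row 0
Rows:
  Row 0: "maef"
  Row 1: "fbh"
First row length: 4

4


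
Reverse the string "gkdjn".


Input: gkdjn
Reading characters right to left:
  Position 4: 'n'
  Position 3: 'j'
  Position 2: 'd'
  Position 1: 'k'
  Position 0: 'g'
Reversed: njdkg

njdkg


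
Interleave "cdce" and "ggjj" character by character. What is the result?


Interleaving "cdce" and "ggjj":
  Position 0: 'c' from first, 'g' from second => "cg"
  Position 1: 'd' from first, 'g' from second => "dg"
  Position 2: 'c' from first, 'j' from second => "cj"
  Position 3: 'e' from first, 'j' from second => "ej"
Result: cgdgcjej

cgdgcjej


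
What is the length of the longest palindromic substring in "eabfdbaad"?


Input: "eabfdbaad"
Checking substrings for palindromes:
  [6:8] "aa" (len 2) => palindrome
Longest palindromic substring: "aa" with length 2

2


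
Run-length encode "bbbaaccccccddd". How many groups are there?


Input: bbbaaccccccddd
Scanning for consecutive runs:
  Group 1: 'b' x 3 (positions 0-2)
  Group 2: 'a' x 2 (positions 3-4)
  Group 3: 'c' x 6 (positions 5-10)
  Group 4: 'd' x 3 (positions 11-13)
Total groups: 4

4


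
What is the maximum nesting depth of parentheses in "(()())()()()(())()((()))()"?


Input: "(()())()()()(())()((()))()"
Tracking depth:
  Position 0 '(': depth becomes 1
  Position 1 '(': depth becomes 2
  Position 2 ')': depth becomes 1
  Position 3 '(': depth becomes 2
  Position 4 ')': depth becomes 1
  Position 5 ')': depth becomes 0
  Position 6 '(': depth becomes 1
  Position 7 ')': depth becomes 0
  Position 8 '(': depth becomes 1
  Position 9 ')': depth becomes 0
  Position 10 '(': depth becomes 1
  Position 11 ')': depth becomes 0
  Position 12 '(': depth becomes 1
  Position 13 '(': depth becomes 2
  Position 14 ')': depth becomes 1
  Position 15 ')': depth becomes 0
  Position 16 '(': depth becomes 1
  Position 17 ')': depth becomes 0
  Position 18 '(': depth becomes 1
  Position 19 '(': depth becomes 2
  Position 20 '(': depth becomes 3
  Position 21 ')': depth becomes 2
  Position 22 ')': depth becomes 1
  Position 23 ')': depth becomes 0
  Position 24 '(': depth becomes 1
  Position 25 ')': depth becomes 0
Maximum depth reached: 3

3


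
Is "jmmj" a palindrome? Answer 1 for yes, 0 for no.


Input: jmmj
Reversed: jmmj
  Compare pos 0 ('j') with pos 3 ('j'): match
  Compare pos 1 ('m') with pos 2 ('m'): match
Result: palindrome

1


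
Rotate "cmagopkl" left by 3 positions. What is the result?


Input: "cmagopkl", rotate left by 3
First 3 characters: "cma"
Remaining characters: "gopkl"
Concatenate remaining + first: "gopkl" + "cma" = "gopklcma"

gopklcma


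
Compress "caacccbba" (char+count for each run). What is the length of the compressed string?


Input: caacccbba
Runs:
  'c' x 1 => "c1"
  'a' x 2 => "a2"
  'c' x 3 => "c3"
  'b' x 2 => "b2"
  'a' x 1 => "a1"
Compressed: "c1a2c3b2a1"
Compressed length: 10

10


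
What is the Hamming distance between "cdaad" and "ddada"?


Comparing "cdaad" and "ddada" position by position:
  Position 0: 'c' vs 'd' => differ
  Position 1: 'd' vs 'd' => same
  Position 2: 'a' vs 'a' => same
  Position 3: 'a' vs 'd' => differ
  Position 4: 'd' vs 'a' => differ
Total differences (Hamming distance): 3

3


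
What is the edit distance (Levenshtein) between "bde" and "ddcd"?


Computing edit distance: "bde" -> "ddcd"
DP table:
           d    d    c    d
      0    1    2    3    4
  b   1    1    2    3    4
  d   2    1    1    2    3
  e   3    2    2    2    3
Edit distance = dp[3][4] = 3

3


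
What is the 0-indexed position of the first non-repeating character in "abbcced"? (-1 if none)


Input: abbcced
Character frequencies:
  'a': 1
  'b': 2
  'c': 2
  'd': 1
  'e': 1
Scanning left to right for freq == 1:
  Position 0 ('a'): unique! => answer = 0

0


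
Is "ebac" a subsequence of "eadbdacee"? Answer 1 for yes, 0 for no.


Check if "ebac" is a subsequence of "eadbdacee"
Greedy scan:
  Position 0 ('e'): matches sub[0] = 'e'
  Position 1 ('a'): no match needed
  Position 2 ('d'): no match needed
  Position 3 ('b'): matches sub[1] = 'b'
  Position 4 ('d'): no match needed
  Position 5 ('a'): matches sub[2] = 'a'
  Position 6 ('c'): matches sub[3] = 'c'
  Position 7 ('e'): no match needed
  Position 8 ('e'): no match needed
All 4 characters matched => is a subsequence

1


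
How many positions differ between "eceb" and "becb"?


Comparing "eceb" and "becb" position by position:
  Position 0: 'e' vs 'b' => DIFFER
  Position 1: 'c' vs 'e' => DIFFER
  Position 2: 'e' vs 'c' => DIFFER
  Position 3: 'b' vs 'b' => same
Positions that differ: 3

3


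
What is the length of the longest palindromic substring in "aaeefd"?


Input: "aaeefd"
Checking substrings for palindromes:
  [0:2] "aa" (len 2) => palindrome
  [2:4] "ee" (len 2) => palindrome
Longest palindromic substring: "aa" with length 2

2


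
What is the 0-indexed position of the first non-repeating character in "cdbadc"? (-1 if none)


Input: cdbadc
Character frequencies:
  'a': 1
  'b': 1
  'c': 2
  'd': 2
Scanning left to right for freq == 1:
  Position 0 ('c'): freq=2, skip
  Position 1 ('d'): freq=2, skip
  Position 2 ('b'): unique! => answer = 2

2


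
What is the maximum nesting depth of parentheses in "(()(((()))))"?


Input: "(()(((()))))"
Tracking depth:
  Position 0 '(': depth becomes 1
  Position 1 '(': depth becomes 2
  Position 2 ')': depth becomes 1
  Position 3 '(': depth becomes 2
  Position 4 '(': depth becomes 3
  Position 5 '(': depth becomes 4
  Position 6 '(': depth becomes 5
  Position 7 ')': depth becomes 4
  Position 8 ')': depth becomes 3
  Position 9 ')': depth becomes 2
  Position 10 ')': depth becomes 1
  Position 11 ')': depth becomes 0
Maximum depth reached: 5

5


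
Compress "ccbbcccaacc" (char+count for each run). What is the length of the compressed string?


Input: ccbbcccaacc
Runs:
  'c' x 2 => "c2"
  'b' x 2 => "b2"
  'c' x 3 => "c3"
  'a' x 2 => "a2"
  'c' x 2 => "c2"
Compressed: "c2b2c3a2c2"
Compressed length: 10

10


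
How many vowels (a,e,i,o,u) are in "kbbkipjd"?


Input: kbbkipjd
Checking each character:
  'k' at position 0: consonant
  'b' at position 1: consonant
  'b' at position 2: consonant
  'k' at position 3: consonant
  'i' at position 4: vowel (running total: 1)
  'p' at position 5: consonant
  'j' at position 6: consonant
  'd' at position 7: consonant
Total vowels: 1

1


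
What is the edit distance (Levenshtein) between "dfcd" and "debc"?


Computing edit distance: "dfcd" -> "debc"
DP table:
           d    e    b    c
      0    1    2    3    4
  d   1    0    1    2    3
  f   2    1    1    2    3
  c   3    2    2    2    2
  d   4    3    3    3    3
Edit distance = dp[4][4] = 3

3


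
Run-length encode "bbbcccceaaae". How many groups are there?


Input: bbbcccceaaae
Scanning for consecutive runs:
  Group 1: 'b' x 3 (positions 0-2)
  Group 2: 'c' x 4 (positions 3-6)
  Group 3: 'e' x 1 (positions 7-7)
  Group 4: 'a' x 3 (positions 8-10)
  Group 5: 'e' x 1 (positions 11-11)
Total groups: 5

5


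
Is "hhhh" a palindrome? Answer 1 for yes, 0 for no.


Input: hhhh
Reversed: hhhh
  Compare pos 0 ('h') with pos 3 ('h'): match
  Compare pos 1 ('h') with pos 2 ('h'): match
Result: palindrome

1


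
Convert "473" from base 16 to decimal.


Input: "473" in base 16
Positional expansion:
  Digit '4' (value 4) x 16^2 = 1024
  Digit '7' (value 7) x 16^1 = 112
  Digit '3' (value 3) x 16^0 = 3
Sum = 1139

1139


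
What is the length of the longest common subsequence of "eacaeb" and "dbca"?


LCS of "eacaeb" and "dbca"
DP table:
           d    b    c    a
      0    0    0    0    0
  e   0    0    0    0    0
  a   0    0    0    0    1
  c   0    0    0    1    1
  a   0    0    0    1    2
  e   0    0    0    1    2
  b   0    0    1    1    2
LCS length = dp[6][4] = 2

2


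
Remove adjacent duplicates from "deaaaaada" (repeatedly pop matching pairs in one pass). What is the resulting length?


Input: deaaaaada
Stack-based adjacent duplicate removal:
  Read 'd': push. Stack: d
  Read 'e': push. Stack: de
  Read 'a': push. Stack: dea
  Read 'a': matches stack top 'a' => pop. Stack: de
  Read 'a': push. Stack: dea
  Read 'a': matches stack top 'a' => pop. Stack: de
  Read 'a': push. Stack: dea
  Read 'd': push. Stack: dead
  Read 'a': push. Stack: deada
Final stack: "deada" (length 5)

5


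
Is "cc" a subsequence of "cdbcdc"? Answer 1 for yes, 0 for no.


Check if "cc" is a subsequence of "cdbcdc"
Greedy scan:
  Position 0 ('c'): matches sub[0] = 'c'
  Position 1 ('d'): no match needed
  Position 2 ('b'): no match needed
  Position 3 ('c'): matches sub[1] = 'c'
  Position 4 ('d'): no match needed
  Position 5 ('c'): no match needed
All 2 characters matched => is a subsequence

1


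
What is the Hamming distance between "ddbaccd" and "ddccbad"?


Comparing "ddbaccd" and "ddccbad" position by position:
  Position 0: 'd' vs 'd' => same
  Position 1: 'd' vs 'd' => same
  Position 2: 'b' vs 'c' => differ
  Position 3: 'a' vs 'c' => differ
  Position 4: 'c' vs 'b' => differ
  Position 5: 'c' vs 'a' => differ
  Position 6: 'd' vs 'd' => same
Total differences (Hamming distance): 4

4


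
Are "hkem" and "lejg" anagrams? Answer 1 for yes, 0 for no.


Strings: "hkem", "lejg"
Sorted first:  ehkm
Sorted second: egjl
Differ at position 1: 'h' vs 'g' => not anagrams

0


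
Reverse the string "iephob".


Input: iephob
Reading characters right to left:
  Position 5: 'b'
  Position 4: 'o'
  Position 3: 'h'
  Position 2: 'p'
  Position 1: 'e'
  Position 0: 'i'
Reversed: bohpei

bohpei


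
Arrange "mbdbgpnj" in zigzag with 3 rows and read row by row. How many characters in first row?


Zigzag "mbdbgpnj" into 3 rows:
Placing characters:
  'm' => row 0
  'b' => row 1
  'd' => row 2
  'b' => row 1
  'g' => row 0
  'p' => row 1
  'n' => row 2
  'j' => row 1
Rows:
  Row 0: "mg"
  Row 1: "bbpj"
  Row 2: "dn"
First row length: 2

2


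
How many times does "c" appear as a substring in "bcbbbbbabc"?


Searching for "c" in "bcbbbbbabc"
Scanning each position:
  Position 0: "b" => no
  Position 1: "c" => MATCH
  Position 2: "b" => no
  Position 3: "b" => no
  Position 4: "b" => no
  Position 5: "b" => no
  Position 6: "b" => no
  Position 7: "a" => no
  Position 8: "b" => no
  Position 9: "c" => MATCH
Total occurrences: 2

2


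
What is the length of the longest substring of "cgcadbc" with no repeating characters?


Input: "cgcadbc"
Sliding window (track last position of each char):
  Position 0 ('c'): window [0,0] length 1 -- new best
  Position 1 ('g'): window [0,1] length 2 -- new best
  Position 2 ('c'): repeat (last at 0), move window start to 1
  Position 2 ('c'): window [1,2] length 2
  Position 3 ('a'): window [1,3] length 3 -- new best
  Position 4 ('d'): window [1,4] length 4 -- new best
  Position 5 ('b'): window [1,5] length 5 -- new best
  Position 6 ('c'): repeat (last at 2), move window start to 3
  Position 6 ('c'): window [3,6] length 4
Longest substring with no repeats: "gcadb" with length 5

5


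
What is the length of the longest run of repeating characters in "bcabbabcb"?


Input: "bcabbabcb"
Scanning for longest run:
  Position 1 ('c'): new char, reset run to 1
  Position 2 ('a'): new char, reset run to 1
  Position 3 ('b'): new char, reset run to 1
  Position 4 ('b'): continues run of 'b', length=2
  Position 5 ('a'): new char, reset run to 1
  Position 6 ('b'): new char, reset run to 1
  Position 7 ('c'): new char, reset run to 1
  Position 8 ('b'): new char, reset run to 1
Longest run: 'b' with length 2

2


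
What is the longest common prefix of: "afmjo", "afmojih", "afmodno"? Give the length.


Words: afmjo, afmojih, afmodno
  Position 0: all 'a' => match
  Position 1: all 'f' => match
  Position 2: all 'm' => match
  Position 3: ('j', 'o', 'o') => mismatch, stop
LCP = "afm" (length 3)

3


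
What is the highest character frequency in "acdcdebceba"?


Input: acdcdebceba
Character counts:
  'a': 2
  'b': 2
  'c': 3
  'd': 2
  'e': 2
Maximum frequency: 3

3


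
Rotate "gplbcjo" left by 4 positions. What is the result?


Input: "gplbcjo", rotate left by 4
First 4 characters: "gplb"
Remaining characters: "cjo"
Concatenate remaining + first: "cjo" + "gplb" = "cjogplb"

cjogplb


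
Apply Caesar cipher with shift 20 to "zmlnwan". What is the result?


Caesar cipher: shift "zmlnwan" by 20
  'z' (pos 25) + 20 = pos 19 = 't'
  'm' (pos 12) + 20 = pos 6 = 'g'
  'l' (pos 11) + 20 = pos 5 = 'f'
  'n' (pos 13) + 20 = pos 7 = 'h'
  'w' (pos 22) + 20 = pos 16 = 'q'
  'a' (pos 0) + 20 = pos 20 = 'u'
  'n' (pos 13) + 20 = pos 7 = 'h'
Result: tgfhquh

tgfhquh


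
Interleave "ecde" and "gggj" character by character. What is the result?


Interleaving "ecde" and "gggj":
  Position 0: 'e' from first, 'g' from second => "eg"
  Position 1: 'c' from first, 'g' from second => "cg"
  Position 2: 'd' from first, 'g' from second => "dg"
  Position 3: 'e' from first, 'j' from second => "ej"
Result: egcgdgej

egcgdgej


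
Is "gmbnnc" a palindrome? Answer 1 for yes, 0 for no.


Input: gmbnnc
Reversed: cnnbmg
  Compare pos 0 ('g') with pos 5 ('c'): MISMATCH
  Compare pos 1 ('m') with pos 4 ('n'): MISMATCH
  Compare pos 2 ('b') with pos 3 ('n'): MISMATCH
Result: not a palindrome

0


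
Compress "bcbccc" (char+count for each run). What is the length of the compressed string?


Input: bcbccc
Runs:
  'b' x 1 => "b1"
  'c' x 1 => "c1"
  'b' x 1 => "b1"
  'c' x 3 => "c3"
Compressed: "b1c1b1c3"
Compressed length: 8

8


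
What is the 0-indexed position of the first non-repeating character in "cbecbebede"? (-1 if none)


Input: cbecbebede
Character frequencies:
  'b': 3
  'c': 2
  'd': 1
  'e': 4
Scanning left to right for freq == 1:
  Position 0 ('c'): freq=2, skip
  Position 1 ('b'): freq=3, skip
  Position 2 ('e'): freq=4, skip
  Position 3 ('c'): freq=2, skip
  Position 4 ('b'): freq=3, skip
  Position 5 ('e'): freq=4, skip
  Position 6 ('b'): freq=3, skip
  Position 7 ('e'): freq=4, skip
  Position 8 ('d'): unique! => answer = 8

8


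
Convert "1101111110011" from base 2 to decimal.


Input: "1101111110011" in base 2
Positional expansion:
  Digit '1' (value 1) x 2^12 = 4096
  Digit '1' (value 1) x 2^11 = 2048
  Digit '0' (value 0) x 2^10 = 0
  Digit '1' (value 1) x 2^9 = 512
  Digit '1' (value 1) x 2^8 = 256
  Digit '1' (value 1) x 2^7 = 128
  Digit '1' (value 1) x 2^6 = 64
  Digit '1' (value 1) x 2^5 = 32
  Digit '1' (value 1) x 2^4 = 16
  Digit '0' (value 0) x 2^3 = 0
  Digit '0' (value 0) x 2^2 = 0
  Digit '1' (value 1) x 2^1 = 2
  Digit '1' (value 1) x 2^0 = 1
Sum = 7155

7155


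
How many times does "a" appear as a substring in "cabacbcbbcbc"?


Searching for "a" in "cabacbcbbcbc"
Scanning each position:
  Position 0: "c" => no
  Position 1: "a" => MATCH
  Position 2: "b" => no
  Position 3: "a" => MATCH
  Position 4: "c" => no
  Position 5: "b" => no
  Position 6: "c" => no
  Position 7: "b" => no
  Position 8: "b" => no
  Position 9: "c" => no
  Position 10: "b" => no
  Position 11: "c" => no
Total occurrences: 2

2


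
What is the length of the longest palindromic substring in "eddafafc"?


Input: "eddafafc"
Checking substrings for palindromes:
  [3:6] "afa" (len 3) => palindrome
  [4:7] "faf" (len 3) => palindrome
  [1:3] "dd" (len 2) => palindrome
Longest palindromic substring: "afa" with length 3

3


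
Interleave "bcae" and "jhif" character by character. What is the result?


Interleaving "bcae" and "jhif":
  Position 0: 'b' from first, 'j' from second => "bj"
  Position 1: 'c' from first, 'h' from second => "ch"
  Position 2: 'a' from first, 'i' from second => "ai"
  Position 3: 'e' from first, 'f' from second => "ef"
Result: bjchaief

bjchaief


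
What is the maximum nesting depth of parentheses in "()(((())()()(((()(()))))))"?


Input: "()(((())()()(((()(()))))))"
Tracking depth:
  Position 0 '(': depth becomes 1
  Position 1 ')': depth becomes 0
  Position 2 '(': depth becomes 1
  Position 3 '(': depth becomes 2
  Position 4 '(': depth becomes 3
  Position 5 '(': depth becomes 4
  Position 6 ')': depth becomes 3
  Position 7 ')': depth becomes 2
  Position 8 '(': depth becomes 3
  Position 9 ')': depth becomes 2
  Position 10 '(': depth becomes 3
  Position 11 ')': depth becomes 2
  Position 12 '(': depth becomes 3
  Position 13 '(': depth becomes 4
  Position 14 '(': depth becomes 5
  Position 15 '(': depth becomes 6
  Position 16 ')': depth becomes 5
  Position 17 '(': depth becomes 6
  Position 18 '(': depth becomes 7
  Position 19 ')': depth becomes 6
  Position 20 ')': depth becomes 5
  Position 21 ')': depth becomes 4
  Position 22 ')': depth becomes 3
  Position 23 ')': depth becomes 2
  Position 24 ')': depth becomes 1
  Position 25 ')': depth becomes 0
Maximum depth reached: 7

7


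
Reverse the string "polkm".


Input: polkm
Reading characters right to left:
  Position 4: 'm'
  Position 3: 'k'
  Position 2: 'l'
  Position 1: 'o'
  Position 0: 'p'
Reversed: mklop

mklop


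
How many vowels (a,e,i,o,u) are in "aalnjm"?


Input: aalnjm
Checking each character:
  'a' at position 0: vowel (running total: 1)
  'a' at position 1: vowel (running total: 2)
  'l' at position 2: consonant
  'n' at position 3: consonant
  'j' at position 4: consonant
  'm' at position 5: consonant
Total vowels: 2

2


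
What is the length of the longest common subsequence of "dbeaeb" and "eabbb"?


LCS of "dbeaeb" and "eabbb"
DP table:
           e    a    b    b    b
      0    0    0    0    0    0
  d   0    0    0    0    0    0
  b   0    0    0    1    1    1
  e   0    1    1    1    1    1
  a   0    1    2    2    2    2
  e   0    1    2    2    2    2
  b   0    1    2    3    3    3
LCS length = dp[6][5] = 3

3


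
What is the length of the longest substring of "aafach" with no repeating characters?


Input: "aafach"
Sliding window (track last position of each char):
  Position 0 ('a'): window [0,0] length 1 -- new best
  Position 1 ('a'): repeat (last at 0), move window start to 1
  Position 1 ('a'): window [1,1] length 1
  Position 2 ('f'): window [1,2] length 2 -- new best
  Position 3 ('a'): repeat (last at 1), move window start to 2
  Position 3 ('a'): window [2,3] length 2
  Position 4 ('c'): window [2,4] length 3 -- new best
  Position 5 ('h'): window [2,5] length 4 -- new best
Longest substring with no repeats: "fach" with length 4

4


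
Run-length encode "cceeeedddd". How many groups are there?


Input: cceeeedddd
Scanning for consecutive runs:
  Group 1: 'c' x 2 (positions 0-1)
  Group 2: 'e' x 4 (positions 2-5)
  Group 3: 'd' x 4 (positions 6-9)
Total groups: 3

3


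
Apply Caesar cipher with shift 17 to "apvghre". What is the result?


Caesar cipher: shift "apvghre" by 17
  'a' (pos 0) + 17 = pos 17 = 'r'
  'p' (pos 15) + 17 = pos 6 = 'g'
  'v' (pos 21) + 17 = pos 12 = 'm'
  'g' (pos 6) + 17 = pos 23 = 'x'
  'h' (pos 7) + 17 = pos 24 = 'y'
  'r' (pos 17) + 17 = pos 8 = 'i'
  'e' (pos 4) + 17 = pos 21 = 'v'
Result: rgmxyiv

rgmxyiv


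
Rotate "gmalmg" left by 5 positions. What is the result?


Input: "gmalmg", rotate left by 5
First 5 characters: "gmalm"
Remaining characters: "g"
Concatenate remaining + first: "g" + "gmalm" = "ggmalm"

ggmalm


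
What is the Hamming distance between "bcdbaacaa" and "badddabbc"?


Comparing "bcdbaacaa" and "badddabbc" position by position:
  Position 0: 'b' vs 'b' => same
  Position 1: 'c' vs 'a' => differ
  Position 2: 'd' vs 'd' => same
  Position 3: 'b' vs 'd' => differ
  Position 4: 'a' vs 'd' => differ
  Position 5: 'a' vs 'a' => same
  Position 6: 'c' vs 'b' => differ
  Position 7: 'a' vs 'b' => differ
  Position 8: 'a' vs 'c' => differ
Total differences (Hamming distance): 6

6


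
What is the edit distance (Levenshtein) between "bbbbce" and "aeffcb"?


Computing edit distance: "bbbbce" -> "aeffcb"
DP table:
           a    e    f    f    c    b
      0    1    2    3    4    5    6
  b   1    1    2    3    4    5    5
  b   2    2    2    3    4    5    5
  b   3    3    3    3    4    5    5
  b   4    4    4    4    4    5    5
  c   5    5    5    5    5    4    5
  e   6    6    5    6    6    5    5
Edit distance = dp[6][6] = 5

5


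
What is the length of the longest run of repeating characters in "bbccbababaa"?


Input: "bbccbababaa"
Scanning for longest run:
  Position 1 ('b'): continues run of 'b', length=2
  Position 2 ('c'): new char, reset run to 1
  Position 3 ('c'): continues run of 'c', length=2
  Position 4 ('b'): new char, reset run to 1
  Position 5 ('a'): new char, reset run to 1
  Position 6 ('b'): new char, reset run to 1
  Position 7 ('a'): new char, reset run to 1
  Position 8 ('b'): new char, reset run to 1
  Position 9 ('a'): new char, reset run to 1
  Position 10 ('a'): continues run of 'a', length=2
Longest run: 'b' with length 2

2


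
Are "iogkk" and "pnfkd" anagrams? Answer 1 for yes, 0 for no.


Strings: "iogkk", "pnfkd"
Sorted first:  gikko
Sorted second: dfknp
Differ at position 0: 'g' vs 'd' => not anagrams

0


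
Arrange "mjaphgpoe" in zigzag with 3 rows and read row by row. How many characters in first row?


Zigzag "mjaphgpoe" into 3 rows:
Placing characters:
  'm' => row 0
  'j' => row 1
  'a' => row 2
  'p' => row 1
  'h' => row 0
  'g' => row 1
  'p' => row 2
  'o' => row 1
  'e' => row 0
Rows:
  Row 0: "mhe"
  Row 1: "jpgo"
  Row 2: "ap"
First row length: 3

3


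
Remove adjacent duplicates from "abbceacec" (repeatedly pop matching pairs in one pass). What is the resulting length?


Input: abbceacec
Stack-based adjacent duplicate removal:
  Read 'a': push. Stack: a
  Read 'b': push. Stack: ab
  Read 'b': matches stack top 'b' => pop. Stack: a
  Read 'c': push. Stack: ac
  Read 'e': push. Stack: ace
  Read 'a': push. Stack: acea
  Read 'c': push. Stack: aceac
  Read 'e': push. Stack: aceace
  Read 'c': push. Stack: aceacec
Final stack: "aceacec" (length 7)

7


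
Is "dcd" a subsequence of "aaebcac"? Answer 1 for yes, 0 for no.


Check if "dcd" is a subsequence of "aaebcac"
Greedy scan:
  Position 0 ('a'): no match needed
  Position 1 ('a'): no match needed
  Position 2 ('e'): no match needed
  Position 3 ('b'): no match needed
  Position 4 ('c'): no match needed
  Position 5 ('a'): no match needed
  Position 6 ('c'): no match needed
Only matched 0/3 characters => not a subsequence

0


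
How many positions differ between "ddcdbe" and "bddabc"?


Comparing "ddcdbe" and "bddabc" position by position:
  Position 0: 'd' vs 'b' => DIFFER
  Position 1: 'd' vs 'd' => same
  Position 2: 'c' vs 'd' => DIFFER
  Position 3: 'd' vs 'a' => DIFFER
  Position 4: 'b' vs 'b' => same
  Position 5: 'e' vs 'c' => DIFFER
Positions that differ: 4

4


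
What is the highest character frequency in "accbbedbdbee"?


Input: accbbedbdbee
Character counts:
  'a': 1
  'b': 4
  'c': 2
  'd': 2
  'e': 3
Maximum frequency: 4

4


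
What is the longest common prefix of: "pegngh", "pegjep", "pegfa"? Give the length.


Words: pegngh, pegjep, pegfa
  Position 0: all 'p' => match
  Position 1: all 'e' => match
  Position 2: all 'g' => match
  Position 3: ('n', 'j', 'f') => mismatch, stop
LCP = "peg" (length 3)

3


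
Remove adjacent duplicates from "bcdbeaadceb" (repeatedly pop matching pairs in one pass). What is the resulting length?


Input: bcdbeaadceb
Stack-based adjacent duplicate removal:
  Read 'b': push. Stack: b
  Read 'c': push. Stack: bc
  Read 'd': push. Stack: bcd
  Read 'b': push. Stack: bcdb
  Read 'e': push. Stack: bcdbe
  Read 'a': push. Stack: bcdbea
  Read 'a': matches stack top 'a' => pop. Stack: bcdbe
  Read 'd': push. Stack: bcdbed
  Read 'c': push. Stack: bcdbedc
  Read 'e': push. Stack: bcdbedce
  Read 'b': push. Stack: bcdbedceb
Final stack: "bcdbedceb" (length 9)

9


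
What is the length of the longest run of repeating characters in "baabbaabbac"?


Input: "baabbaabbac"
Scanning for longest run:
  Position 1 ('a'): new char, reset run to 1
  Position 2 ('a'): continues run of 'a', length=2
  Position 3 ('b'): new char, reset run to 1
  Position 4 ('b'): continues run of 'b', length=2
  Position 5 ('a'): new char, reset run to 1
  Position 6 ('a'): continues run of 'a', length=2
  Position 7 ('b'): new char, reset run to 1
  Position 8 ('b'): continues run of 'b', length=2
  Position 9 ('a'): new char, reset run to 1
  Position 10 ('c'): new char, reset run to 1
Longest run: 'a' with length 2

2


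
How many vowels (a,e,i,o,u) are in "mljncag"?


Input: mljncag
Checking each character:
  'm' at position 0: consonant
  'l' at position 1: consonant
  'j' at position 2: consonant
  'n' at position 3: consonant
  'c' at position 4: consonant
  'a' at position 5: vowel (running total: 1)
  'g' at position 6: consonant
Total vowels: 1

1


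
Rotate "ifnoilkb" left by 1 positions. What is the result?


Input: "ifnoilkb", rotate left by 1
First 1 characters: "i"
Remaining characters: "fnoilkb"
Concatenate remaining + first: "fnoilkb" + "i" = "fnoilkbi"

fnoilkbi


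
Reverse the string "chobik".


Input: chobik
Reading characters right to left:
  Position 5: 'k'
  Position 4: 'i'
  Position 3: 'b'
  Position 2: 'o'
  Position 1: 'h'
  Position 0: 'c'
Reversed: kibohc

kibohc


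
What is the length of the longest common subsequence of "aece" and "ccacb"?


LCS of "aece" and "ccacb"
DP table:
           c    c    a    c    b
      0    0    0    0    0    0
  a   0    0    0    1    1    1
  e   0    0    0    1    1    1
  c   0    1    1    1    2    2
  e   0    1    1    1    2    2
LCS length = dp[4][5] = 2

2


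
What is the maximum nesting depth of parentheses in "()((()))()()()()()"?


Input: "()((()))()()()()()"
Tracking depth:
  Position 0 '(': depth becomes 1
  Position 1 ')': depth becomes 0
  Position 2 '(': depth becomes 1
  Position 3 '(': depth becomes 2
  Position 4 '(': depth becomes 3
  Position 5 ')': depth becomes 2
  Position 6 ')': depth becomes 1
  Position 7 ')': depth becomes 0
  Position 8 '(': depth becomes 1
  Position 9 ')': depth becomes 0
  Position 10 '(': depth becomes 1
  Position 11 ')': depth becomes 0
  Position 12 '(': depth becomes 1
  Position 13 ')': depth becomes 0
  Position 14 '(': depth becomes 1
  Position 15 ')': depth becomes 0
  Position 16 '(': depth becomes 1
  Position 17 ')': depth becomes 0
Maximum depth reached: 3

3


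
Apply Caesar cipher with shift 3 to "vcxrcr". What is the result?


Caesar cipher: shift "vcxrcr" by 3
  'v' (pos 21) + 3 = pos 24 = 'y'
  'c' (pos 2) + 3 = pos 5 = 'f'
  'x' (pos 23) + 3 = pos 0 = 'a'
  'r' (pos 17) + 3 = pos 20 = 'u'
  'c' (pos 2) + 3 = pos 5 = 'f'
  'r' (pos 17) + 3 = pos 20 = 'u'
Result: yfaufu

yfaufu


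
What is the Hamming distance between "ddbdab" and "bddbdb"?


Comparing "ddbdab" and "bddbdb" position by position:
  Position 0: 'd' vs 'b' => differ
  Position 1: 'd' vs 'd' => same
  Position 2: 'b' vs 'd' => differ
  Position 3: 'd' vs 'b' => differ
  Position 4: 'a' vs 'd' => differ
  Position 5: 'b' vs 'b' => same
Total differences (Hamming distance): 4

4


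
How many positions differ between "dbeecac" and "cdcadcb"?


Comparing "dbeecac" and "cdcadcb" position by position:
  Position 0: 'd' vs 'c' => DIFFER
  Position 1: 'b' vs 'd' => DIFFER
  Position 2: 'e' vs 'c' => DIFFER
  Position 3: 'e' vs 'a' => DIFFER
  Position 4: 'c' vs 'd' => DIFFER
  Position 5: 'a' vs 'c' => DIFFER
  Position 6: 'c' vs 'b' => DIFFER
Positions that differ: 7

7
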